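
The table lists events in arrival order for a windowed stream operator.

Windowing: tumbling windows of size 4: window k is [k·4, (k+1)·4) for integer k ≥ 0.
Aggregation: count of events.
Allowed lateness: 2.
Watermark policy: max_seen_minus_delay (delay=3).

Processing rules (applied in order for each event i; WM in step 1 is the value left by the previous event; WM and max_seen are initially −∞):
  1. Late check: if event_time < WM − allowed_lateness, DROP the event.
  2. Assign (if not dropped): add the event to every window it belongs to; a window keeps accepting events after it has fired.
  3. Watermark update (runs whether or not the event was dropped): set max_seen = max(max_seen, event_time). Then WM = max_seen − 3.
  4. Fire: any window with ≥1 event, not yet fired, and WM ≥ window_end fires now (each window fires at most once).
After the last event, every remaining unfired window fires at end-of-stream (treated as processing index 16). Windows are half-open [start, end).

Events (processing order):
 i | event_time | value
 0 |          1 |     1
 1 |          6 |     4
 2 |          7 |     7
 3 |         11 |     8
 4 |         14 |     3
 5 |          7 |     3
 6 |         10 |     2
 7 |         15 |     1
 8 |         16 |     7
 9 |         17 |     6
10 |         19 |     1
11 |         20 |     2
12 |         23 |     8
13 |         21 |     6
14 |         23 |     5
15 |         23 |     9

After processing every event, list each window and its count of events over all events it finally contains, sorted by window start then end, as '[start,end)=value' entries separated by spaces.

i=0 t=1 v=1: → [0,4); WM=-2
i=1 t=6 v=4: → [4,8); WM=3
i=2 t=7 v=7: → [4,8); WM=4; [0,4) fires=1
i=3 t=11 v=8: → [8,12); WM=8; [4,8) fires=2
i=4 t=14 v=3: → [12,16); WM=11
i=5 t=7 v=3: DROP (t<11-2); WM=11
i=6 t=10 v=2: → [8,12); WM=11
i=7 t=15 v=1: → [12,16); WM=12; [8,12) fires=2
i=8 t=16 v=7: → [16,20); WM=13
i=9 t=17 v=6: → [16,20); WM=14
i=10 t=19 v=1: → [16,20); WM=16; [12,16) fires=2
i=11 t=20 v=2: → [20,24); WM=17
i=12 t=23 v=8: → [20,24); WM=20; [16,20) fires=3
i=13 t=21 v=6: → [20,24); WM=20
i=14 t=23 v=5: → [20,24); WM=20
i=15 t=23 v=9: → [20,24); WM=20

[0,4)=1 [4,8)=2 [8,12)=2 [12,16)=2 [16,20)=3 [20,24)=5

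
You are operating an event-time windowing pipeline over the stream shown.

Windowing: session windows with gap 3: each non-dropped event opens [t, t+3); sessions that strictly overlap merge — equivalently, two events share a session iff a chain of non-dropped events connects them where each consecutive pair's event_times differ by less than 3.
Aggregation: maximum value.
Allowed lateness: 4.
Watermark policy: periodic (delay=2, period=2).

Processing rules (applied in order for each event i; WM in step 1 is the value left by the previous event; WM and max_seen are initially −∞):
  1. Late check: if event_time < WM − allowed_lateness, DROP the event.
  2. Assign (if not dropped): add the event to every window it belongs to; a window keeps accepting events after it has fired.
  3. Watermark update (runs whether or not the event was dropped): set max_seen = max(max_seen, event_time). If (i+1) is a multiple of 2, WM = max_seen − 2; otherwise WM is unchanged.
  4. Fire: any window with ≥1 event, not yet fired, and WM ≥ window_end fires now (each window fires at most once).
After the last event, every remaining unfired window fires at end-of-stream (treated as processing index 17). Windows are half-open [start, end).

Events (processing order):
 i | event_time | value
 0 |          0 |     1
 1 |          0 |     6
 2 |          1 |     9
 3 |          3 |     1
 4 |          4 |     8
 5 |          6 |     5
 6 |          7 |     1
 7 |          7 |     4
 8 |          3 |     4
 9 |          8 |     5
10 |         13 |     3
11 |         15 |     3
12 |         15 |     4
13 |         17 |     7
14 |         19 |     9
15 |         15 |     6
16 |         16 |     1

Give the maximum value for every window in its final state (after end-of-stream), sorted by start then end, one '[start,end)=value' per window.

i=0 t=0 v=1: → [0,3); WM=−∞
i=1 t=0 v=6: → [0,3); WM=-2
i=2 t=1 v=9: → [0,4); WM=-2
i=3 t=3 v=1: → [0,6); WM=1
i=4 t=4 v=8: → [0,7); WM=1
i=5 t=6 v=5: → [0,9); WM=4
i=6 t=7 v=1: → [0,10); WM=4
i=7 t=7 v=4: → [0,10); WM=5
i=8 t=3 v=4: → [0,10); WM=5
i=9 t=8 v=5: → [0,11); WM=6
i=10 t=13 v=3: → [13,16); WM=6
i=11 t=15 v=3: → [13,18); WM=13
i=12 t=15 v=4: → [13,18); WM=13
i=13 t=17 v=7: → [13,20); WM=15
i=14 t=19 v=9: → [13,22); WM=15
i=15 t=15 v=6: → [13,22); WM=17
i=16 t=16 v=1: → [13,22); WM=17

[0,11)=9 [13,22)=9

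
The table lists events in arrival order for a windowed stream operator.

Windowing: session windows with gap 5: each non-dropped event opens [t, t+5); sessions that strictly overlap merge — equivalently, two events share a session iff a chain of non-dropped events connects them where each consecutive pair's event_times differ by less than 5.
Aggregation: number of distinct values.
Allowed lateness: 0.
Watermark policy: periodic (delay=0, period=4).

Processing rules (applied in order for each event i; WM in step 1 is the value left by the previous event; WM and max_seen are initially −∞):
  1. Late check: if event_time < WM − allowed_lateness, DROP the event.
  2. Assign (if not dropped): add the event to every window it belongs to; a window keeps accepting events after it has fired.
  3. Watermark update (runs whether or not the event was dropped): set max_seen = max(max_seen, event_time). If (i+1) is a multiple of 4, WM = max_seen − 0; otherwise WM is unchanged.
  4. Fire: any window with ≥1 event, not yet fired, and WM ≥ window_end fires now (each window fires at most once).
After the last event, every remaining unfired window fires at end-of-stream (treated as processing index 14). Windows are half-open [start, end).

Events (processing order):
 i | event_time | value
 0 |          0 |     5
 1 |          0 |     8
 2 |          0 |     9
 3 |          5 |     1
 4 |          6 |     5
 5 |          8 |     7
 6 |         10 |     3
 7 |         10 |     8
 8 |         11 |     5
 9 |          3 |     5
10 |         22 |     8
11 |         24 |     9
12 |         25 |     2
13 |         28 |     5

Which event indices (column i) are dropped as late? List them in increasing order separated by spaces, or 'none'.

i=0 t=0 v=5: → [0,5); WM=−∞
i=1 t=0 v=8: → [0,5); WM=−∞
i=2 t=0 v=9: → [0,5); WM=−∞
i=3 t=5 v=1: → [5,10); WM=5
i=4 t=6 v=5: → [5,11); WM=5
i=5 t=8 v=7: → [5,13); WM=5
i=6 t=10 v=3: → [5,15); WM=5
i=7 t=10 v=8: → [5,15); WM=10
i=8 t=11 v=5: → [5,16); WM=10
i=9 t=3 v=5: DROP (t<10-0); WM=10
i=10 t=22 v=8: → [22,27); WM=10
i=11 t=24 v=9: → [22,29); WM=24
i=12 t=25 v=2: → [22,30); WM=24
i=13 t=28 v=5: → [22,33); WM=24

9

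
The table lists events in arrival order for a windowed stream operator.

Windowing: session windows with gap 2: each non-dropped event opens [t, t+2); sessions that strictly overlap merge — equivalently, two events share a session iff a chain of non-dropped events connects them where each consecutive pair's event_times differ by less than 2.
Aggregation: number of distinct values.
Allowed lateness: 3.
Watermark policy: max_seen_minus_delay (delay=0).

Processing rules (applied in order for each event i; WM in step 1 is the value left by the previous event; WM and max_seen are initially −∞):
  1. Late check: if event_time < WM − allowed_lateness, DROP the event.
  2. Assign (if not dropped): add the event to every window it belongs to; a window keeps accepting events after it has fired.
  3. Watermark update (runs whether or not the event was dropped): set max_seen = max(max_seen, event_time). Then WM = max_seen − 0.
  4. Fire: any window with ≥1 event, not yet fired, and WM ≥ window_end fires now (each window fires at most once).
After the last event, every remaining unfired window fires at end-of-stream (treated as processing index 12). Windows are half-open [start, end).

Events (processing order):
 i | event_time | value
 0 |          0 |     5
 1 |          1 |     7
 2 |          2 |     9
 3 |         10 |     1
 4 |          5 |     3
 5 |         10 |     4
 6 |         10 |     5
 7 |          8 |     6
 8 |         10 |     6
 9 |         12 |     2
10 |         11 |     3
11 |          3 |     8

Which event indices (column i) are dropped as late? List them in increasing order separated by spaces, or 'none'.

4 11

i=0 t=0 v=5: → [0,2); WM=0
i=1 t=1 v=7: → [0,3); WM=1
i=2 t=2 v=9: → [0,4); WM=2
i=3 t=10 v=1: → [10,12); WM=10
i=4 t=5 v=3: DROP (t<10-3); WM=10
i=5 t=10 v=4: → [10,12); WM=10
i=6 t=10 v=5: → [10,12); WM=10
i=7 t=8 v=6: → [8,10); WM=10
i=8 t=10 v=6: → [10,12); WM=10
i=9 t=12 v=2: → [12,14); WM=12
i=10 t=11 v=3: → [10,14); WM=12
i=11 t=3 v=8: DROP (t<12-3); WM=12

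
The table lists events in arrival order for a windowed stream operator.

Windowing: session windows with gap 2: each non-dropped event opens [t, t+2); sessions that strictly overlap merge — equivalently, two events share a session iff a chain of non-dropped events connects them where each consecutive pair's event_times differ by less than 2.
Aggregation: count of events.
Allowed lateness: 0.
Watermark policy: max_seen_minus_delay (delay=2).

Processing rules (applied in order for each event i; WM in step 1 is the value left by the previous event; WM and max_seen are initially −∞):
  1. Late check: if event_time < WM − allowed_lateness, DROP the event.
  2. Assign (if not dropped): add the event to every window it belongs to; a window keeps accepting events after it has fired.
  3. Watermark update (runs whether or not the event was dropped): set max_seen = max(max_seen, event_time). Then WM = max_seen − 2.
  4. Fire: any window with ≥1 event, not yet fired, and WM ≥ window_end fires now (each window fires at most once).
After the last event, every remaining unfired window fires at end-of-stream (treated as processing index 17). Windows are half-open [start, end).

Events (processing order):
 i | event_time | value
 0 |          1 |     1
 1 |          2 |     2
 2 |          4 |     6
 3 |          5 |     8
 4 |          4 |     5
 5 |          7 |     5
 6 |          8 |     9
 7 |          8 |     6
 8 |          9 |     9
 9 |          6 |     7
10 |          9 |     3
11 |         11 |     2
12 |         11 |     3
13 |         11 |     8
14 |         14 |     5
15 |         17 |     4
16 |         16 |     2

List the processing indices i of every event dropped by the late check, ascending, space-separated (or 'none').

9

i=0 t=1 v=1: → [1,3); WM=-1
i=1 t=2 v=2: → [1,4); WM=0
i=2 t=4 v=6: → [4,6); WM=2
i=3 t=5 v=8: → [4,7); WM=3
i=4 t=4 v=5: → [4,7); WM=3
i=5 t=7 v=5: → [7,9); WM=5
i=6 t=8 v=9: → [7,10); WM=6
i=7 t=8 v=6: → [7,10); WM=6
i=8 t=9 v=9: → [7,11); WM=7
i=9 t=6 v=7: DROP (t<7-0); WM=7
i=10 t=9 v=3: → [7,11); WM=7
i=11 t=11 v=2: → [11,13); WM=9
i=12 t=11 v=3: → [11,13); WM=9
i=13 t=11 v=8: → [11,13); WM=9
i=14 t=14 v=5: → [14,16); WM=12
i=15 t=17 v=4: → [17,19); WM=15
i=16 t=16 v=2: → [16,19); WM=15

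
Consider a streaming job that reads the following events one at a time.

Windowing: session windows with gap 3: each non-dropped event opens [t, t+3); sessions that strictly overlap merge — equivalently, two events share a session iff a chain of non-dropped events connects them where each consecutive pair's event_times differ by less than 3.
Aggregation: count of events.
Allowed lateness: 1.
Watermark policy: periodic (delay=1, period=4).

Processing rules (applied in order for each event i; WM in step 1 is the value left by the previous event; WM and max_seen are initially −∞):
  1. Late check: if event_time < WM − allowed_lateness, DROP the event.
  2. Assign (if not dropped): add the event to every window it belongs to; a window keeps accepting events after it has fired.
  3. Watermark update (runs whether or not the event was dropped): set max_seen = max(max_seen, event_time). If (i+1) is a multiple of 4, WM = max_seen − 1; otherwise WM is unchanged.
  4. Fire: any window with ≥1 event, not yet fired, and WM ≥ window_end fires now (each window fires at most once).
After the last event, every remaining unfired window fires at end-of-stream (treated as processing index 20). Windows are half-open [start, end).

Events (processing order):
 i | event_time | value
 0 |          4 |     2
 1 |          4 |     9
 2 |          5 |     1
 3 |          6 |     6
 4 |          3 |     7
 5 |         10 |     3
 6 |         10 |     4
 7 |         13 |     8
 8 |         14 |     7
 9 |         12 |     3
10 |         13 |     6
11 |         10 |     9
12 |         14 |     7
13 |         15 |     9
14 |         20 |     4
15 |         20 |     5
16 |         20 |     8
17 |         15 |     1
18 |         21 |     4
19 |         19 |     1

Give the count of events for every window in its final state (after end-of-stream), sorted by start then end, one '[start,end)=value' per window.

[4,9)=4 [10,18)=8 [19,24)=5

i=0 t=4 v=2: → [4,7); WM=−∞
i=1 t=4 v=9: → [4,7); WM=−∞
i=2 t=5 v=1: → [4,8); WM=−∞
i=3 t=6 v=6: → [4,9); WM=5
i=4 t=3 v=7: DROP (t<5-1); WM=5
i=5 t=10 v=3: → [10,13); WM=5
i=6 t=10 v=4: → [10,13); WM=5
i=7 t=13 v=8: → [13,16); WM=12
i=8 t=14 v=7: → [13,17); WM=12
i=9 t=12 v=3: → [10,17); WM=12
i=10 t=13 v=6: → [10,17); WM=12
i=11 t=10 v=9: DROP (t<12-1); WM=13
i=12 t=14 v=7: → [10,17); WM=13
i=13 t=15 v=9: → [10,18); WM=13
i=14 t=20 v=4: → [20,23); WM=13
i=15 t=20 v=5: → [20,23); WM=19
i=16 t=20 v=8: → [20,23); WM=19
i=17 t=15 v=1: DROP (t<19-1); WM=19
i=18 t=21 v=4: → [20,24); WM=19
i=19 t=19 v=1: → [19,24); WM=20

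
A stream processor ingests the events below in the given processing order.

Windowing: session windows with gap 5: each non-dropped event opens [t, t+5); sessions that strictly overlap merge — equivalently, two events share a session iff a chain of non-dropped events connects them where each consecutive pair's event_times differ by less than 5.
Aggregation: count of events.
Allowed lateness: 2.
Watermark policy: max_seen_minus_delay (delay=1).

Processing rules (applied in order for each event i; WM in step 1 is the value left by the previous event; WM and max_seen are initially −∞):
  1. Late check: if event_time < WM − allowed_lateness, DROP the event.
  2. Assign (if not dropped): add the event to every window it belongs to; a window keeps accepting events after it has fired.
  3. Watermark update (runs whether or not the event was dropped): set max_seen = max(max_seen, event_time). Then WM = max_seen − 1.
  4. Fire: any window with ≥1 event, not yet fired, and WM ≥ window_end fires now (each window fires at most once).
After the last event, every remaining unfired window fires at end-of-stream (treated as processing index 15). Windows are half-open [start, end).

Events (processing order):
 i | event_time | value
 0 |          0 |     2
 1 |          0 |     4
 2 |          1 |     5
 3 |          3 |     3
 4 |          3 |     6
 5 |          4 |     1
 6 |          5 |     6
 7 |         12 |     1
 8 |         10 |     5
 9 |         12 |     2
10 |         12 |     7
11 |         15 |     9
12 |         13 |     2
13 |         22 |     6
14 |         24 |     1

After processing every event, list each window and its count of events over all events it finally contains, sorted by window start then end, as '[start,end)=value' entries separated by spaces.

i=0 t=0 v=2: → [0,5); WM=-1
i=1 t=0 v=4: → [0,5); WM=-1
i=2 t=1 v=5: → [0,6); WM=0
i=3 t=3 v=3: → [0,8); WM=2
i=4 t=3 v=6: → [0,8); WM=2
i=5 t=4 v=1: → [0,9); WM=3
i=6 t=5 v=6: → [0,10); WM=4
i=7 t=12 v=1: → [12,17); WM=11
i=8 t=10 v=5: → [10,17); WM=11
i=9 t=12 v=2: → [10,17); WM=11
i=10 t=12 v=7: → [10,17); WM=11
i=11 t=15 v=9: → [10,20); WM=14
i=12 t=13 v=2: → [10,20); WM=14
i=13 t=22 v=6: → [22,27); WM=21
i=14 t=24 v=1: → [22,29); WM=23

[0,10)=7 [10,20)=6 [22,29)=2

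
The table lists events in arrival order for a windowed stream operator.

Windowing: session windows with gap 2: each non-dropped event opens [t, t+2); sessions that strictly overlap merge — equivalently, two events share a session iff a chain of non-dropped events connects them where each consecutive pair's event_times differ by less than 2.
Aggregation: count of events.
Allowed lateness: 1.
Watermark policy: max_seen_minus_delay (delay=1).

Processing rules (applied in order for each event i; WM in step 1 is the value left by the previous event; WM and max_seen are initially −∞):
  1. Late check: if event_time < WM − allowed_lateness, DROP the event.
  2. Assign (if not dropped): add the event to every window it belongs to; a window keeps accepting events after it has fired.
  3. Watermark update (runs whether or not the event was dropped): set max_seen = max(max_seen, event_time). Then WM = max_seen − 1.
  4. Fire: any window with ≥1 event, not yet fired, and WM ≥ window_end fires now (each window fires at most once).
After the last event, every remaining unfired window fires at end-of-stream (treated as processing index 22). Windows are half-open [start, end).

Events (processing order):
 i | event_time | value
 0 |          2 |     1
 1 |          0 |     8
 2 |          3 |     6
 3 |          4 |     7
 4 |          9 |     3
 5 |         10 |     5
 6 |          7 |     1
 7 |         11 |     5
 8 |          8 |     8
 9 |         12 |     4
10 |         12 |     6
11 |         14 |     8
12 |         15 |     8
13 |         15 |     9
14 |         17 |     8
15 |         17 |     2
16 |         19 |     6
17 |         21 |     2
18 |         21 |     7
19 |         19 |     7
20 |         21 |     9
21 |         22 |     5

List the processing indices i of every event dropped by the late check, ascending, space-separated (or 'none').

6 8

i=0 t=2 v=1: → [2,4); WM=1
i=1 t=0 v=8: → [0,2); WM=1
i=2 t=3 v=6: → [2,5); WM=2
i=3 t=4 v=7: → [2,6); WM=3
i=4 t=9 v=3: → [9,11); WM=8
i=5 t=10 v=5: → [9,12); WM=9
i=6 t=7 v=1: DROP (t<9-1); WM=9
i=7 t=11 v=5: → [9,13); WM=10
i=8 t=8 v=8: DROP (t<10-1); WM=10
i=9 t=12 v=4: → [9,14); WM=11
i=10 t=12 v=6: → [9,14); WM=11
i=11 t=14 v=8: → [14,16); WM=13
i=12 t=15 v=8: → [14,17); WM=14
i=13 t=15 v=9: → [14,17); WM=14
i=14 t=17 v=8: → [17,19); WM=16
i=15 t=17 v=2: → [17,19); WM=16
i=16 t=19 v=6: → [19,21); WM=18
i=17 t=21 v=2: → [21,23); WM=20
i=18 t=21 v=7: → [21,23); WM=20
i=19 t=19 v=7: → [19,21); WM=20
i=20 t=21 v=9: → [21,23); WM=20
i=21 t=22 v=5: → [21,24); WM=21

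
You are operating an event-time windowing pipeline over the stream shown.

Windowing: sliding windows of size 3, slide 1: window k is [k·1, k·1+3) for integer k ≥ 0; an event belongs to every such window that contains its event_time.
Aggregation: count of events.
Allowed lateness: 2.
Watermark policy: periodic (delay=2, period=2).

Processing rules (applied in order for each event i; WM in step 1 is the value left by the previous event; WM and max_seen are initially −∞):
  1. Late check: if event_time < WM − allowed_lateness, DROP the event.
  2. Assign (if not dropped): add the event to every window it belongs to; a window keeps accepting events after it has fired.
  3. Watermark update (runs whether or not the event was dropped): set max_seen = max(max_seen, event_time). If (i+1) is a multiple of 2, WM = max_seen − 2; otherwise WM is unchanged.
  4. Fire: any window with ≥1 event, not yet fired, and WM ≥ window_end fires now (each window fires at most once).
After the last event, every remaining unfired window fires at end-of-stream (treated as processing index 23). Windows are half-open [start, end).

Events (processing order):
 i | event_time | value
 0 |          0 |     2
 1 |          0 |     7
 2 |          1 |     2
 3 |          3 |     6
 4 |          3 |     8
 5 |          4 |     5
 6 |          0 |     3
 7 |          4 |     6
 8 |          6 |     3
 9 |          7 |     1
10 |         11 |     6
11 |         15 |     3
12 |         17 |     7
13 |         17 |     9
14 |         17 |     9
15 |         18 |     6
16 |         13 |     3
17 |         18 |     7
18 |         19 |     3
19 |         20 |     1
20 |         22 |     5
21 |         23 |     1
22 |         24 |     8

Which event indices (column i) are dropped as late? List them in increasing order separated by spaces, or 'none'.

i=0 t=0 v=2: → [0,3); WM=−∞
i=1 t=0 v=7: → [0,3); WM=-2
i=2 t=1 v=2: → [1,4),[0,3); WM=-2
i=3 t=3 v=6: → [3,6),[2,5),[1,4); WM=1
i=4 t=3 v=8: → [3,6),[2,5),[1,4); WM=1
i=5 t=4 v=5: → [4,7),[3,6),[2,5); WM=2
i=6 t=0 v=3: → [0,3); WM=2
i=7 t=4 v=6: → [4,7),[3,6),[2,5); WM=2
i=8 t=6 v=3: → [6,9),[5,8),[4,7); WM=2
i=9 t=7 v=1: → [7,10),[6,9),[5,8); WM=5; [0,3) fires=4 [1,4) fires=3 [2,5) fires=4
i=10 t=11 v=6: → [11,14),[10,13),[9,12); WM=5
i=11 t=15 v=3: → [15,18),[14,17),[13,16); WM=13; [3,6) fires=4 [4,7) fires=3 [5,8) fires=2 [6,9) fires=2 [7,10) fires=1 [9,12) fires=1 [10,13) fires=1
i=12 t=17 v=7: → [17,20),[16,19),[15,18); WM=13
i=13 t=17 v=9: → [17,20),[16,19),[15,18); WM=15; [11,14) fires=1
i=14 t=17 v=9: → [17,20),[16,19),[15,18); WM=15
i=15 t=18 v=6: → [18,21),[17,20),[16,19); WM=16; [13,16) fires=1
i=16 t=13 v=3: DROP (t<16-2); WM=16
i=17 t=18 v=7: → [18,21),[17,20),[16,19); WM=16
i=18 t=19 v=3: → [19,22),[18,21),[17,20); WM=16
i=19 t=20 v=1: → [20,23),[19,22),[18,21); WM=18; [14,17) fires=1 [15,18) fires=4
i=20 t=22 v=5: → [22,25),[21,24),[20,23); WM=18
i=21 t=23 v=1: → [23,26),[22,25),[21,24); WM=21; [16,19) fires=5 [17,20) fires=6 [18,21) fires=4
i=22 t=24 v=8: → [24,27),[23,26),[22,25); WM=21

16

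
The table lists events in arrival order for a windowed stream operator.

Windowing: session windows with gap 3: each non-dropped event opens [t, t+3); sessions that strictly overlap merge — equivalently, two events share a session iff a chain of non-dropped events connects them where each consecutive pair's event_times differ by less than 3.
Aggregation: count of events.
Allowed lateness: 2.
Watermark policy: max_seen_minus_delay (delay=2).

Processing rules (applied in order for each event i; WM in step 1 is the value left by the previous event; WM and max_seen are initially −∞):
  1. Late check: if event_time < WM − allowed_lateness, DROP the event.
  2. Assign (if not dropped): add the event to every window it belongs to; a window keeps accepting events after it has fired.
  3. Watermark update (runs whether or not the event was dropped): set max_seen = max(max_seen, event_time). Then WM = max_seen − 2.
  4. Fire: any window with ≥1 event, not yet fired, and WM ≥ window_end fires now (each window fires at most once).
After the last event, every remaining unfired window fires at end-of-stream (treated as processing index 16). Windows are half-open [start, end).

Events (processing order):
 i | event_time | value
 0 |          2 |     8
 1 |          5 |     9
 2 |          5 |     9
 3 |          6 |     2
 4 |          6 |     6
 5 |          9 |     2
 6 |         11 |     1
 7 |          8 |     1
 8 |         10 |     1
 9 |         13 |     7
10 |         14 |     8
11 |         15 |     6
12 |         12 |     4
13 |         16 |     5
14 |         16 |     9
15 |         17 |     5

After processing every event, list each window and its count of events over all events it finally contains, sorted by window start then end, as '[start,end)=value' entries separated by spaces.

[2,5)=1 [5,20)=15

i=0 t=2 v=8: → [2,5); WM=0
i=1 t=5 v=9: → [5,8); WM=3
i=2 t=5 v=9: → [5,8); WM=3
i=3 t=6 v=2: → [5,9); WM=4
i=4 t=6 v=6: → [5,9); WM=4
i=5 t=9 v=2: → [9,12); WM=7
i=6 t=11 v=1: → [9,14); WM=9
i=7 t=8 v=1: → [5,14); WM=9
i=8 t=10 v=1: → [5,14); WM=9
i=9 t=13 v=7: → [5,16); WM=11
i=10 t=14 v=8: → [5,17); WM=12
i=11 t=15 v=6: → [5,18); WM=13
i=12 t=12 v=4: → [5,18); WM=13
i=13 t=16 v=5: → [5,19); WM=14
i=14 t=16 v=9: → [5,19); WM=14
i=15 t=17 v=5: → [5,20); WM=15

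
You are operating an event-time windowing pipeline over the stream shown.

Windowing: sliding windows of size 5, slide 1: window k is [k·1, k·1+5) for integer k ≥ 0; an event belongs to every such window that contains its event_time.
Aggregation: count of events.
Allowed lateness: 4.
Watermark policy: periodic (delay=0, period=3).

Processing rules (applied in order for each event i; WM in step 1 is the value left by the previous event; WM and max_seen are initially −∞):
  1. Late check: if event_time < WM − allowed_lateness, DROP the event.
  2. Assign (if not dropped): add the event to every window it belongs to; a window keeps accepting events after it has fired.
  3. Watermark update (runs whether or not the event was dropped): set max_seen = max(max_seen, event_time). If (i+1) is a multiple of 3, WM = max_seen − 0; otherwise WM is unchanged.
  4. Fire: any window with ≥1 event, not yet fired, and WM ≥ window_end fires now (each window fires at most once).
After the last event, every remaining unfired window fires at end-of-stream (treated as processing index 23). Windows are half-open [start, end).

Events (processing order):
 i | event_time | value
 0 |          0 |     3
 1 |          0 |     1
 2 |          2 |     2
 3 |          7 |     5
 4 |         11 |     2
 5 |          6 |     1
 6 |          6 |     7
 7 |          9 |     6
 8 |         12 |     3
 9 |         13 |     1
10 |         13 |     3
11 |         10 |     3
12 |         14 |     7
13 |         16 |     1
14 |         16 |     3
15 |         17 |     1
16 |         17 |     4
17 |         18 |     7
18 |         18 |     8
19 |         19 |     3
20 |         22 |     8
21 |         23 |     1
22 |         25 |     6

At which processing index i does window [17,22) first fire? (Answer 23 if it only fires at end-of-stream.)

20

i=0 t=0 v=3: → [0,5); WM=−∞
i=1 t=0 v=1: → [0,5); WM=−∞
i=2 t=2 v=2: → [2,7),[1,6),[0,5); WM=2
i=3 t=7 v=5: → [7,12),[6,11),[5,10),[4,9),[3,8); WM=2
i=4 t=11 v=2: → [11,16),[10,15),[9,14),[8,13),[7,12); WM=2
i=5 t=6 v=1: → [6,11),[5,10),[4,9),[3,8),[2,7); WM=11; [0,5) fires=3 [1,6) fires=1 [2,7) fires=2 [3,8) fires=2 [4,9) fires=2 [5,10) fires=2 [6,11) fires=2
i=6 t=6 v=7: DROP (t<11-4); WM=11
i=7 t=9 v=6: → [9,14),[8,13),[7,12),[6,11),[5,10); WM=11
i=8 t=12 v=3: → [12,17),[11,16),[10,15),[9,14),[8,13); WM=12; [7,12) fires=3
i=9 t=13 v=1: → [13,18),[12,17),[11,16),[10,15),[9,14); WM=12
i=10 t=13 v=3: → [13,18),[12,17),[11,16),[10,15),[9,14); WM=12
i=11 t=10 v=3: → [10,15),[9,14),[8,13),[7,12),[6,11); WM=13; [8,13) fires=4
i=12 t=14 v=7: → [14,19),[13,18),[12,17),[11,16),[10,15); WM=13
i=13 t=16 v=1: → [16,21),[15,20),[14,19),[13,18),[12,17); WM=13
i=14 t=16 v=3: → [16,21),[15,20),[14,19),[13,18),[12,17); WM=16; [9,14) fires=6 [10,15) fires=6 [11,16) fires=5
i=15 t=17 v=1: → [17,22),[16,21),[15,20),[14,19),[13,18); WM=16
i=16 t=17 v=4: → [17,22),[16,21),[15,20),[14,19),[13,18); WM=16
i=17 t=18 v=7: → [18,23),[17,22),[16,21),[15,20),[14,19); WM=18; [12,17) fires=6 [13,18) fires=7
i=18 t=18 v=8: → [18,23),[17,22),[16,21),[15,20),[14,19); WM=18
i=19 t=19 v=3: → [19,24),[18,23),[17,22),[16,21),[15,20); WM=18
i=20 t=22 v=8: → [22,27),[21,26),[20,25),[19,24),[18,23); WM=22; [14,19) fires=7 [15,20) fires=7 [16,21) fires=7 [17,22) fires=5
i=21 t=23 v=1: → [23,28),[22,27),[21,26),[20,25),[19,24); WM=22
i=22 t=25 v=6: → [25,30),[24,29),[23,28),[22,27),[21,26); WM=22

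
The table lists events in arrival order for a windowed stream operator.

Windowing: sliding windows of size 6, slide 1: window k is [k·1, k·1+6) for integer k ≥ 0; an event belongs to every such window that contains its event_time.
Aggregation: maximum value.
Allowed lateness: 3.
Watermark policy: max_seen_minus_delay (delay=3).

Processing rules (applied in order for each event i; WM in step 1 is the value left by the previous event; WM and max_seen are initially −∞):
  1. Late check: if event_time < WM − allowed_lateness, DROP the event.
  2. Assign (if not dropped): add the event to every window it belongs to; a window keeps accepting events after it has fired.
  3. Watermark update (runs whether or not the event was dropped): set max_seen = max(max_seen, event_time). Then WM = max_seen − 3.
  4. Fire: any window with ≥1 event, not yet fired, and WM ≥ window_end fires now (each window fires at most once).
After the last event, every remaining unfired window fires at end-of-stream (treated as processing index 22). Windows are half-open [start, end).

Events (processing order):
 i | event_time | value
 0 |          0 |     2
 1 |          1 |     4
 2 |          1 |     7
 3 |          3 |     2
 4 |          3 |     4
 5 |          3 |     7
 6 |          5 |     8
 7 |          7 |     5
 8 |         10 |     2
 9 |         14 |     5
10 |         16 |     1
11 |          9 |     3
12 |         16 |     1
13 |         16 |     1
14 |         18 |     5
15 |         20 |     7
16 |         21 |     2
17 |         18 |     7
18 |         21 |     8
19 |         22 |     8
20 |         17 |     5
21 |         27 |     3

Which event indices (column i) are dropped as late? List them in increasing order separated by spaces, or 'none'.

11

i=0 t=0 v=2: → [0,6); WM=-3
i=1 t=1 v=4: → [1,7),[0,6); WM=-2
i=2 t=1 v=7: → [1,7),[0,6); WM=-2
i=3 t=3 v=2: → [3,9),[2,8),[1,7),[0,6); WM=0
i=4 t=3 v=4: → [3,9),[2,8),[1,7),[0,6); WM=0
i=5 t=3 v=7: → [3,9),[2,8),[1,7),[0,6); WM=0
i=6 t=5 v=8: → [5,11),[4,10),[3,9),[2,8),[1,7),[0,6); WM=2
i=7 t=7 v=5: → [7,13),[6,12),[5,11),[4,10),[3,9),[2,8); WM=4
i=8 t=10 v=2: → [10,16),[9,15),[8,14),[7,13),[6,12),[5,11); WM=7; [0,6) fires=8 [1,7) fires=8
i=9 t=14 v=5: → [14,20),[13,19),[12,18),[11,17),[10,16),[9,15); WM=11; [2,8) fires=8 [3,9) fires=8 [4,10) fires=8 [5,11) fires=8
i=10 t=16 v=1: → [16,22),[15,21),[14,20),[13,19),[12,18),[11,17); WM=13; [6,12) fires=5 [7,13) fires=5
i=11 t=9 v=3: DROP (t<13-3); WM=13
i=12 t=16 v=1: → [16,22),[15,21),[14,20),[13,19),[12,18),[11,17); WM=13
i=13 t=16 v=1: → [16,22),[15,21),[14,20),[13,19),[12,18),[11,17); WM=13
i=14 t=18 v=5: → [18,24),[17,23),[16,22),[15,21),[14,20),[13,19); WM=15; [8,14) fires=2 [9,15) fires=5
i=15 t=20 v=7: → [20,26),[19,25),[18,24),[17,23),[16,22),[15,21); WM=17; [10,16) fires=5 [11,17) fires=5
i=16 t=21 v=2: → [21,27),[20,26),[19,25),[18,24),[17,23),[16,22); WM=18; [12,18) fires=5
i=17 t=18 v=7: → [18,24),[17,23),[16,22),[15,21),[14,20),[13,19); WM=18
i=18 t=21 v=8: → [21,27),[20,26),[19,25),[18,24),[17,23),[16,22); WM=18
i=19 t=22 v=8: → [22,28),[21,27),[20,26),[19,25),[18,24),[17,23); WM=19; [13,19) fires=7
i=20 t=17 v=5: → [17,23),[16,22),[15,21),[14,20),[13,19),[12,18); WM=19
i=21 t=27 v=3: → [27,33),[26,32),[25,31),[24,30),[23,29),[22,28); WM=24; [14,20) fires=7 [15,21) fires=7 [16,22) fires=8 [17,23) fires=8 [18,24) fires=8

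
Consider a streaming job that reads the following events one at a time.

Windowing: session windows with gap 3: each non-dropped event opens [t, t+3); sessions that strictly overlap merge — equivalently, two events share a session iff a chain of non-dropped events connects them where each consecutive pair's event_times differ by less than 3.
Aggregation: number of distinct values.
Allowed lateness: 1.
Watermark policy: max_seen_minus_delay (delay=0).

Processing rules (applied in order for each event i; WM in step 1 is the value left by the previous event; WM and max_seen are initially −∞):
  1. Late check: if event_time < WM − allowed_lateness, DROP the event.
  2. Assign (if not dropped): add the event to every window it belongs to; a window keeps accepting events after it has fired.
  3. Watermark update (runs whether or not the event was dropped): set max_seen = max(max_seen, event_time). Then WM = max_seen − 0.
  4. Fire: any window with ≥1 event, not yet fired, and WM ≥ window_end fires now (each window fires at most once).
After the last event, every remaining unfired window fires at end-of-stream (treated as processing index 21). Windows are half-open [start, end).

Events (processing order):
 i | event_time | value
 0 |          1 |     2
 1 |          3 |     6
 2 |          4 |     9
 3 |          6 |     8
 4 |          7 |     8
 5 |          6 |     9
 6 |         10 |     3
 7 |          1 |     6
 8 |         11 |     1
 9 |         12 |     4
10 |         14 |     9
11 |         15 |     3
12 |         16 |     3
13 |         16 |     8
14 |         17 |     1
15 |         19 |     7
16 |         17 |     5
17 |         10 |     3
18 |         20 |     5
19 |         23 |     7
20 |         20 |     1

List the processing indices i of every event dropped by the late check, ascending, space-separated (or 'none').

7 16 17 20

i=0 t=1 v=2: → [1,4); WM=1
i=1 t=3 v=6: → [1,6); WM=3
i=2 t=4 v=9: → [1,7); WM=4
i=3 t=6 v=8: → [1,9); WM=6
i=4 t=7 v=8: → [1,10); WM=7
i=5 t=6 v=9: → [1,10); WM=7
i=6 t=10 v=3: → [10,13); WM=10
i=7 t=1 v=6: DROP (t<10-1); WM=10
i=8 t=11 v=1: → [10,14); WM=11
i=9 t=12 v=4: → [10,15); WM=12
i=10 t=14 v=9: → [10,17); WM=14
i=11 t=15 v=3: → [10,18); WM=15
i=12 t=16 v=3: → [10,19); WM=16
i=13 t=16 v=8: → [10,19); WM=16
i=14 t=17 v=1: → [10,20); WM=17
i=15 t=19 v=7: → [10,22); WM=19
i=16 t=17 v=5: DROP (t<19-1); WM=19
i=17 t=10 v=3: DROP (t<19-1); WM=19
i=18 t=20 v=5: → [10,23); WM=20
i=19 t=23 v=7: → [23,26); WM=23
i=20 t=20 v=1: DROP (t<23-1); WM=23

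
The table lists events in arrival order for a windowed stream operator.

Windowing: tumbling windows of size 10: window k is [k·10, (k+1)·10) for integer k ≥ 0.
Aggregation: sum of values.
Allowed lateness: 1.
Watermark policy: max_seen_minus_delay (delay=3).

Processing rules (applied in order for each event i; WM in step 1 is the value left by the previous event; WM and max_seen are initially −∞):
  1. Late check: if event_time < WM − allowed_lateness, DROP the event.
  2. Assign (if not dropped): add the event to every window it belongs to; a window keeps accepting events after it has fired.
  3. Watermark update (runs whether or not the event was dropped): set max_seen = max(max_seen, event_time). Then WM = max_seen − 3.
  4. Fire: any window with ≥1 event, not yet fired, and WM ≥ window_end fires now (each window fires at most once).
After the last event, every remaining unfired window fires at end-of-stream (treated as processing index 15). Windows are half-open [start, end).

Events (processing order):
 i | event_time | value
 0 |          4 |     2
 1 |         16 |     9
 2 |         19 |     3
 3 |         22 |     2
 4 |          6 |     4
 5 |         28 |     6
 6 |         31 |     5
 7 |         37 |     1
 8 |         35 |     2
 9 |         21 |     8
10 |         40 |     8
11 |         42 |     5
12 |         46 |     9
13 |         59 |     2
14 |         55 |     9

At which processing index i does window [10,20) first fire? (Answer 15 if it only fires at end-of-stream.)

5

i=0 t=4 v=2: → [0,10); WM=1
i=1 t=16 v=9: → [10,20); WM=13; [0,10) fires=2
i=2 t=19 v=3: → [10,20); WM=16
i=3 t=22 v=2: → [20,30); WM=19
i=4 t=6 v=4: DROP (t<19-1); WM=19
i=5 t=28 v=6: → [20,30); WM=25; [10,20) fires=12
i=6 t=31 v=5: → [30,40); WM=28
i=7 t=37 v=1: → [30,40); WM=34; [20,30) fires=8
i=8 t=35 v=2: → [30,40); WM=34
i=9 t=21 v=8: DROP (t<34-1); WM=34
i=10 t=40 v=8: → [40,50); WM=37
i=11 t=42 v=5: → [40,50); WM=39
i=12 t=46 v=9: → [40,50); WM=43; [30,40) fires=8
i=13 t=59 v=2: → [50,60); WM=56; [40,50) fires=22
i=14 t=55 v=9: → [50,60); WM=56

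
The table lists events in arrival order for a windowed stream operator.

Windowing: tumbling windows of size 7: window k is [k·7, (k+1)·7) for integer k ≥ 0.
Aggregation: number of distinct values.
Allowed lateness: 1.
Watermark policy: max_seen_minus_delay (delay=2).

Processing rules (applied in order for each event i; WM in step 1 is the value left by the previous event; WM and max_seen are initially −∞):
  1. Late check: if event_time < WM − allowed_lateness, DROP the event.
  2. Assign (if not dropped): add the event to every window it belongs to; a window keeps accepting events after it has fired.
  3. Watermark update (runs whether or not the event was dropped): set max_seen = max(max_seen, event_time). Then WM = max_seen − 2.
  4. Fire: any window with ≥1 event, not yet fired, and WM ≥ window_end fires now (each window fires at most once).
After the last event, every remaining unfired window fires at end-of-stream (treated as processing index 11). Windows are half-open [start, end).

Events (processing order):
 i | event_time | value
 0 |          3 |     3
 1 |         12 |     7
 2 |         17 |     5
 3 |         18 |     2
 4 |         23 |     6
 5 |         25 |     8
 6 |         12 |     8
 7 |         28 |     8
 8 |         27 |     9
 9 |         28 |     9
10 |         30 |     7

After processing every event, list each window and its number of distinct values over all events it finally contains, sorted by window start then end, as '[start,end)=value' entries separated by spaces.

i=0 t=3 v=3: → [0,7); WM=1
i=1 t=12 v=7: → [7,14); WM=10; [0,7) fires=1
i=2 t=17 v=5: → [14,21); WM=15; [7,14) fires=1
i=3 t=18 v=2: → [14,21); WM=16
i=4 t=23 v=6: → [21,28); WM=21; [14,21) fires=2
i=5 t=25 v=8: → [21,28); WM=23
i=6 t=12 v=8: DROP (t<23-1); WM=23
i=7 t=28 v=8: → [28,35); WM=26
i=8 t=27 v=9: → [21,28); WM=26
i=9 t=28 v=9: → [28,35); WM=26
i=10 t=30 v=7: → [28,35); WM=28; [21,28) fires=3

[0,7)=1 [7,14)=1 [14,21)=2 [21,28)=3 [28,35)=3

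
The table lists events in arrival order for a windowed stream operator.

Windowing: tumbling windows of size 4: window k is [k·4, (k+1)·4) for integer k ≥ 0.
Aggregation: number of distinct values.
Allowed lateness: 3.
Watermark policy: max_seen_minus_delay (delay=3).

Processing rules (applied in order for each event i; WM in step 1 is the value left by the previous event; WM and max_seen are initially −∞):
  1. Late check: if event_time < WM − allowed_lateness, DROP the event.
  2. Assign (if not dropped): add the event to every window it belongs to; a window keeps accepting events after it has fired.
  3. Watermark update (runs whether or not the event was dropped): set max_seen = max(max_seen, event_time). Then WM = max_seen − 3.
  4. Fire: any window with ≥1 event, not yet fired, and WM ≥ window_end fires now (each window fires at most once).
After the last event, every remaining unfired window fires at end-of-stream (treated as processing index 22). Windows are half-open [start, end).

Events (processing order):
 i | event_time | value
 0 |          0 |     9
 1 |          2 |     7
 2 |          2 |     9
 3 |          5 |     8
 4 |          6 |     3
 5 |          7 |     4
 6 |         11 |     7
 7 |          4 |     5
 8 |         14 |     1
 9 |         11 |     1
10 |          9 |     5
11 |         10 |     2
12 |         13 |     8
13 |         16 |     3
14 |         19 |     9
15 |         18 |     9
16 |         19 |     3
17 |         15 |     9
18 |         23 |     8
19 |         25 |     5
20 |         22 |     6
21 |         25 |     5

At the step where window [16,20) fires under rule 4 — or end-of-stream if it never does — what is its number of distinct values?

i=0 t=0 v=9: → [0,4); WM=-3
i=1 t=2 v=7: → [0,4); WM=-1
i=2 t=2 v=9: → [0,4); WM=-1
i=3 t=5 v=8: → [4,8); WM=2
i=4 t=6 v=3: → [4,8); WM=3
i=5 t=7 v=4: → [4,8); WM=4; [0,4) fires=2
i=6 t=11 v=7: → [8,12); WM=8; [4,8) fires=3
i=7 t=4 v=5: DROP (t<8-3); WM=8
i=8 t=14 v=1: → [12,16); WM=11
i=9 t=11 v=1: → [8,12); WM=11
i=10 t=9 v=5: → [8,12); WM=11
i=11 t=10 v=2: → [8,12); WM=11
i=12 t=13 v=8: → [12,16); WM=11
i=13 t=16 v=3: → [16,20); WM=13; [8,12) fires=4
i=14 t=19 v=9: → [16,20); WM=16; [12,16) fires=2
i=15 t=18 v=9: → [16,20); WM=16
i=16 t=19 v=3: → [16,20); WM=16
i=17 t=15 v=9: → [12,16); WM=16
i=18 t=23 v=8: → [20,24); WM=20; [16,20) fires=2
i=19 t=25 v=5: → [24,28); WM=22
i=20 t=22 v=6: → [20,24); WM=22
i=21 t=25 v=5: → [24,28); WM=22

2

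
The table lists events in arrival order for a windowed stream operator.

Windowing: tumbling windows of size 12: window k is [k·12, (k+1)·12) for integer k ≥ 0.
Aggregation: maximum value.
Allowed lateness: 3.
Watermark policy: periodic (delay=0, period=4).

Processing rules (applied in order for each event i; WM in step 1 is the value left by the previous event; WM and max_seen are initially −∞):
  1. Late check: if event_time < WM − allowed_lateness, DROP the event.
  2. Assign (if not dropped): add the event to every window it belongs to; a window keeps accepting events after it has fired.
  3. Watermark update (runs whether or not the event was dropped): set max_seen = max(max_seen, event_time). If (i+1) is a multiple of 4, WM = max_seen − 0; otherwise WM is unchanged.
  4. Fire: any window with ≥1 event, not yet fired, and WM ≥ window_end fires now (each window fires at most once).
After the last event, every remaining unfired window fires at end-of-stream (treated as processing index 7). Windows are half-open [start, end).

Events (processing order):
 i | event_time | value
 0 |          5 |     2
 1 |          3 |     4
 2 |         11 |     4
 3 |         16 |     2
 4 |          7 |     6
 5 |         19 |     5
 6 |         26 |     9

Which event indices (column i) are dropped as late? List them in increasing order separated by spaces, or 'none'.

4

i=0 t=5 v=2: → [0,12); WM=−∞
i=1 t=3 v=4: → [0,12); WM=−∞
i=2 t=11 v=4: → [0,12); WM=−∞
i=3 t=16 v=2: → [12,24); WM=16; [0,12) fires=4
i=4 t=7 v=6: DROP (t<16-3); WM=16
i=5 t=19 v=5: → [12,24); WM=16
i=6 t=26 v=9: → [24,36); WM=16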